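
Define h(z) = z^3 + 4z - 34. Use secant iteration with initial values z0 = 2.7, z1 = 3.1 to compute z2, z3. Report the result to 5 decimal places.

h(2.7) = -3.5170000, h(3.1) = 8.1910000
z2 = 3.1000000 − 8.1910000·(3.1000000 − 2.7000000) / (8.1910000 − (-3.5170000)) = 3.1000000 − (3.2764000)/(11.7080000) = 2.8201572
h(2.8201572) = -0.2898538
z3 = 2.8201572 − (-0.2898538)·(2.8201572 − 3.1000000) / (-0.2898538 − 8.1910000) = 2.8201572 − (0.0811135)/(-8.4808538) = 2.8297215

2.82016, 2.82972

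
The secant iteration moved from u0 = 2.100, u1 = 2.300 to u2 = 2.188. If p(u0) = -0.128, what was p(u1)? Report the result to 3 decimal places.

The secant line through (2.100, -0.128) and (2.300, p(u1)) crosses zero at u2 = 2.188.
So (2.100, -0.128), (2.300, p(u1)), (2.188, 0) are collinear:
p(u1) = -0.128 · (2.300 − 2.188) / (2.100 − 2.188) = -0.128 · (0.11200)/(-0.08800) = 0.16291

0.163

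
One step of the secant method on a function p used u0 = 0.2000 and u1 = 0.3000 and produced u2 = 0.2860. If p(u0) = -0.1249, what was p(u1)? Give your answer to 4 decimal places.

The secant line through (0.2000, -0.1249) and (0.3000, p(u1)) crosses zero at u2 = 0.2860.
So (0.2000, -0.1249), (0.3000, p(u1)), (0.2860, 0) are collinear:
p(u1) = -0.1249 · (0.3000 − 0.2860) / (0.2000 − 0.2860) = -0.1249 · (0.014000)/(-0.086000) = 0.020333

0.0203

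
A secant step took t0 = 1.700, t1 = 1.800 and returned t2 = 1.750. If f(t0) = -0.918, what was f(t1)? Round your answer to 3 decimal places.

The secant line through (1.700, -0.918) and (1.800, f(t1)) crosses zero at t2 = 1.750.
So (1.700, -0.918), (1.800, f(t1)), (1.750, 0) are collinear:
f(t1) = -0.918 · (1.800 − 1.750) / (1.700 − 1.750) = -0.918 · (0.05000)/(-0.05000) = 0.91800

0.918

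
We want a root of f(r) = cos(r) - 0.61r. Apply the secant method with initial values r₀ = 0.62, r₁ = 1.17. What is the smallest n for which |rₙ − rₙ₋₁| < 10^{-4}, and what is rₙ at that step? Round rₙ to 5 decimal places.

n = 5, rₙ = 0.95153

f(0.62) = 0.4356785, f(1.17) = -0.3235483
r₂ = 1.1700000 − (-0.3235483)·(0.5500000)/(-0.7592268) = 0.9356147;  |Δ| = 0.2343853
f(0.9356147) = 0.0225987
r₃ = 0.9356147 − 0.0225987·(-0.2343853)/(0.3461470) = 0.9509169;  |Δ| = 0.0153022
f(0.9509169) = 0.0008777
r₄ = 0.9509169 − 0.0008777·(0.0153022)/(-0.0217210) = 0.9515352;  |Δ| = 0.0006183
f(0.9515352) = -0.0000029
r₅ = 0.9515352 − (-0.0000029)·(0.0006183)/(-0.0008806) = 0.9515332;  |Δ| = 0.0000020
|r₅ − r₄| = 0.0000020 < 10^{-4}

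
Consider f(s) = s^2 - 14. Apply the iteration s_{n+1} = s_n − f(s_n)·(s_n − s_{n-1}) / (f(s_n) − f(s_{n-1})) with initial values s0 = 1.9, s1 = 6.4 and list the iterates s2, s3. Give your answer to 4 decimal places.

f(1.9) = -10.390000, f(6.4) = 26.960000
s2 = 6.400000 − 26.960000·(6.400000 − 1.900000) / (26.960000 − (-10.390000)) = 6.400000 − (121.320000)/(37.350000) = 3.151807
f(3.151807) = -4.066111
s3 = 3.151807 − (-4.066111)·(3.151807 − 6.400000) / (-4.066111 − 26.960000) = 3.151807 − (13.207513)/(-31.026111) = 3.577497

3.1518, 3.5775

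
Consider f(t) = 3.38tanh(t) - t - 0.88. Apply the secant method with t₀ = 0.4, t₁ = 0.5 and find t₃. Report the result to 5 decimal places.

0.39778

f(0.4) = 0.0042275, f(0.5) = 0.1819560
t₂ = 0.5000000 − 0.1819560·(0.5000000 − 0.4000000) / (0.1819560 − 0.0042275) = 0.5000000 − (0.0181956)/(0.1777285) = 0.3976214
f(0.3976214) = -0.0002792
t₃ = 0.3976214 − (-0.0002792)·(0.3976214 − 0.5000000) / (-0.0002792 − 0.1819560) = 0.3976214 − (0.0000286)/(-0.1822352) = 0.3977782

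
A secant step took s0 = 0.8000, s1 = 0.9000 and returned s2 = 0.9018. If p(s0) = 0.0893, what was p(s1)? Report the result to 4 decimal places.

0.0016

The secant line through (0.8000, 0.0893) and (0.9000, p(s1)) crosses zero at s2 = 0.9018.
So (0.8000, 0.0893), (0.9000, p(s1)), (0.9018, 0) are collinear:
p(s1) = 0.0893 · (0.9000 − 0.9018) / (0.8000 − 0.9018) = 0.0893 · (-0.001800)/(-0.101800) = 0.001579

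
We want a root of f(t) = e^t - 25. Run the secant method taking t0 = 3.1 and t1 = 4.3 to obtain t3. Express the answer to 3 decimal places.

f(3.1) = -2.80205, f(4.3) = 48.69979
t2 = 4.30000 − 48.69979·(4.30000 − 3.10000) / (48.69979 − (-2.80205)) = 4.30000 − (58.43975)/(51.50184) = 3.16529
f(3.16529) = -1.30443
t3 = 3.16529 − (-1.30443)·(3.16529 − 4.30000) / (-1.30443 − 48.69979) = 3.16529 − (1.48015)/(-50.00422) = 3.19489

3.195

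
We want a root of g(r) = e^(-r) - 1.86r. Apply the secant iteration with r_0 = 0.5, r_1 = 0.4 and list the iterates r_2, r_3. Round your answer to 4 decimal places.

0.3705, 0.3710

g(0.5) = -0.323469, g(0.4) = -0.073680
r_2 = 0.400000 − (-0.073680)·(0.400000 − 0.500000) / (-0.073680 − (-0.323469)) = 0.400000 − (0.007368)/(0.249789) = 0.370503
g(0.370503) = 0.001251
r_3 = 0.370503 − 0.001251·(0.370503 − 0.400000) / (0.001251 − (-0.073680)) = 0.370503 − (-0.000037)/(0.074931) = 0.370996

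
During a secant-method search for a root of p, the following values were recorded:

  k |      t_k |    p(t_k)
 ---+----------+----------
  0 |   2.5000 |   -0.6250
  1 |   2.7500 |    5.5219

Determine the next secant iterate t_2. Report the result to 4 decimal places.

2.5254

t_2 = 2.7500 − 5.5219·(2.7500 − 2.5000) / (5.5219 − (-0.6250))
   = 2.7500 − (1.380475)/(6.146900) = 2.525419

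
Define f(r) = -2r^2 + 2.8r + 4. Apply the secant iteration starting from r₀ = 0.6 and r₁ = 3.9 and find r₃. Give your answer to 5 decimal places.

1.91282

f(0.6) = 4.9600000, f(3.9) = -15.5000000
r₂ = 3.9000000 − (-15.5000000)·(3.9000000 − 0.6000000) / (-15.5000000 − 4.9600000) = 3.9000000 − (-51.1500000)/(-20.4600000) = 1.4000000
f(1.4000000) = 4.0000000
r₃ = 1.4000000 − 4.0000000·(1.4000000 − 3.9000000) / (4.0000000 − (-15.5000000)) = 1.4000000 − (-10.0000000)/(19.5000000) = 1.9128205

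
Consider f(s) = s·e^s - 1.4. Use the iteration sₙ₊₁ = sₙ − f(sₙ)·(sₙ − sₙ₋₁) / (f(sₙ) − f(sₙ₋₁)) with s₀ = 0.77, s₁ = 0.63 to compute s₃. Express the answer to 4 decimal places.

f(0.77) = 0.263020, f(0.63) = -0.217105
s₂ = 0.630000 − (-0.217105)·(0.630000 − 0.770000) / (-0.217105 − 0.263020) = 0.630000 − (0.030395)/(-0.480125) = 0.693306
f(0.693306) = -0.013168
s₃ = 0.693306 − (-0.013168)·(0.693306 − 0.630000) / (-0.013168 − (-0.217105)) = 0.693306 − (-0.000834)/(0.203937) = 0.697394

0.6974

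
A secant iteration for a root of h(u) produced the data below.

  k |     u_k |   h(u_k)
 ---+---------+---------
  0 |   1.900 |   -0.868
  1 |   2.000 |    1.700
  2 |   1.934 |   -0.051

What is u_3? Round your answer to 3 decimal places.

1.936

u_3 = 1.934 − (-0.051)·(1.934 − 2.000) / (-0.051 − 1.700)
   = 1.934 − (0.00337)/(-1.75100) = 1.93592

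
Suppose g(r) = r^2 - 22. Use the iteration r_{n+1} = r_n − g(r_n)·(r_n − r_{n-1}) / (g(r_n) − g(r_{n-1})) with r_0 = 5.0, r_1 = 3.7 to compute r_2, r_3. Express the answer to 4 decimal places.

4.6552, 4.6946

g(5.0) = 3.000000, g(3.7) = -8.310000
r_2 = 3.700000 − (-8.310000)·(3.700000 − 5.000000) / (-8.310000 − 3.000000) = 3.700000 − (10.803000)/(-11.310000) = 4.655172
g(4.655172) = -0.329370
r_3 = 4.655172 − (-0.329370)·(4.655172 − 3.700000) / (-0.329370 − (-8.310000)) = 4.655172 − (-0.314605)/(7.980630) = 4.694593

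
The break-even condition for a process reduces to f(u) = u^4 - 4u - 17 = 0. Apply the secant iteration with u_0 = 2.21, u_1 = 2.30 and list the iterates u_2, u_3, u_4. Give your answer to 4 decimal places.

2.2574, 2.2588, 2.2589

f(2.21) = -1.985567, f(2.30) = 1.784100
u_2 = 2.300000 − 1.784100·(2.300000 − 2.210000) / (1.784100 − (-1.985567)) = 2.300000 − (0.160569)/(3.769667) = 2.257405
f(2.257405) = -0.061654
u_3 = 2.257405 − (-0.061654)·(2.257405 − 2.300000) / (-0.061654 − 1.784100) = 2.257405 − (0.002626)/(-1.845754) = 2.258828
f(2.258828) = -0.001815
u_4 = 2.258828 − (-0.001815)·(2.258828 − 2.257405) / (-0.001815 − (-0.061654)) = 2.258828 − (-0.000003)/(0.059840) = 2.258871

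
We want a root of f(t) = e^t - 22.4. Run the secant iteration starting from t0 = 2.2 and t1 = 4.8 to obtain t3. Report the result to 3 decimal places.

2.721

f(2.2) = -13.37499, f(4.8) = 99.11042
t2 = 4.80000 − 99.11042·(4.80000 − 2.20000) / (99.11042 − (-13.37499)) = 4.80000 − (257.68709)/(112.48540) = 2.50915
f(2.50915) = -10.10551
t3 = 2.50915 − (-10.10551)·(2.50915 − 4.80000) / (-10.10551 − 99.11042) = 2.50915 − (23.15021)/(-109.21593) = 2.72112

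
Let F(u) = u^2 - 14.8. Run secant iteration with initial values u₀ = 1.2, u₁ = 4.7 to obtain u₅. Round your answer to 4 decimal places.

3.8471

F(1.2) = -13.360000, F(4.7) = 7.290000
u₂ = 4.700000 − 7.290000·(4.700000 − 1.200000) / (7.290000 − (-13.360000)) = 4.700000 − (25.515000)/(20.650000) = 3.464407
F(3.464407) = -2.797886
u₃ = 3.464407 − (-2.797886)·(3.464407 − 4.700000) / (-2.797886 − 7.290000) = 3.464407 − (3.457049)/(-10.087886) = 3.807100
F(3.807100) = -0.305991
u₄ = 3.807100 − (-0.305991)·(3.807100 − 3.464407) / (-0.305991 − (-2.797886)) = 3.807100 − (-0.104861)/(2.491895) = 3.849181
F(3.849181) = 0.016192
u₅ = 3.849181 − 0.016192·(3.849181 − 3.807100) / (0.016192 − (-0.305991)) = 3.849181 − (0.000681)/(0.322182) = 3.847066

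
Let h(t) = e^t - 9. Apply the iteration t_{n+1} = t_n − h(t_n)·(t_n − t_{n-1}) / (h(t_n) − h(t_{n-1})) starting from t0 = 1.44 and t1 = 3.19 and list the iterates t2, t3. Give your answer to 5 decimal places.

1.85678, 2.05036

h(1.44) = -4.7793042, h(3.19) = 15.2884274
t2 = 3.1900000 − 15.2884274·(3.1900000 − 1.4400000) / (15.2884274 − (-4.7793042)) = 3.1900000 − (26.7547480)/(20.0677316) = 1.8567777
h(1.8567777) = -2.5969293
t3 = 1.8567777 − (-2.5969293)·(1.8567777 − 3.1900000) / (-2.5969293 − 15.2884274) = 1.8567777 − (3.4622842)/(-17.8853568) = 2.0503597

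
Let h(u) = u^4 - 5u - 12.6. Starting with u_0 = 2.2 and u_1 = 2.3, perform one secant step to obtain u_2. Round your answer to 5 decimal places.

h(2.2) = -0.1744000, h(2.3) = 3.8841000
u_2 = 2.3000000 − 3.8841000·(2.3000000 − 2.2000000) / (3.8841000 − (-0.1744000)) = 2.3000000 − (0.3884100)/(4.0585000) = 2.2042972

2.20430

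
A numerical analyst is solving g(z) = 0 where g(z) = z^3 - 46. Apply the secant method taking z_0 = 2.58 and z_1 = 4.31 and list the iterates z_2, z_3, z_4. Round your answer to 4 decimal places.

3.3730, 3.5444, 3.5854

g(2.58) = -28.826488, g(4.31) = 34.062991
z_2 = 4.310000 − 34.062991·(4.310000 − 2.580000) / (34.062991 − (-28.826488)) = 4.310000 − (58.928974)/(62.889479) = 3.372976
g(3.372976) = -7.625776
z_3 = 3.372976 − (-7.625776)·(3.372976 − 4.310000) / (-7.625776 − 34.062991) = 3.372976 − (7.145538)/(-41.688767) = 3.544378
g(3.544378) = -1.473357
z_4 = 3.544378 − (-1.473357)·(3.544378 − 3.372976) / (-1.473357 − (-7.625776)) = 3.544378 − (-0.252536)/(6.152419) = 3.585424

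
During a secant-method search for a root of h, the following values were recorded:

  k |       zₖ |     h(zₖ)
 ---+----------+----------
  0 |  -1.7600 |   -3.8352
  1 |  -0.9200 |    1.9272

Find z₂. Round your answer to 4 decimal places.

z₂ = -0.9200 − 1.9272·(-0.9200 − (-1.7600)) / (1.9272 − (-3.8352))
   = -0.9200 − (1.618848)/(5.762400) = -1.200933

-1.2009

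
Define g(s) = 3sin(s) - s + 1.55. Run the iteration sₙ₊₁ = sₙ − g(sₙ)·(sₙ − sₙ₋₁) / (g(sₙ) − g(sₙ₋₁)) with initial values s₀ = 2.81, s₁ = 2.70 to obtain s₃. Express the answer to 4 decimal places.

2.7354

g(2.81) = -0.283352, g(2.70) = 0.132140
s₂ = 2.700000 − 0.132140·(2.700000 − 2.810000) / (0.132140 − (-0.283352)) = 2.700000 − (-0.014535)/(0.415492) = 2.734984
g(2.734984) = 0.001508
s₃ = 2.734984 − 0.001508·(2.734984 − 2.700000) / (0.001508 − 0.132140) = 2.734984 − (0.000053)/(-0.130632) = 2.735387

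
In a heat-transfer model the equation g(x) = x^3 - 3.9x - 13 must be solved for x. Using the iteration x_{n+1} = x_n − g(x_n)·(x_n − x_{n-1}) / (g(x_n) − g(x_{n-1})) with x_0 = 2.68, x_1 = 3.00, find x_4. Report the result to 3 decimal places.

2.896

g(2.68) = -4.20317, g(3.00) = 2.30000
x_2 = 3.00000 − 2.30000·(3.00000 − 2.68000) / (2.30000 − (-4.20317)) = 3.00000 − (0.73600)/(6.50317) = 2.88682
g(2.88682) = -0.20053
x_3 = 2.88682 − (-0.20053)·(2.88682 − 3.00000) / (-0.20053 − 2.30000) = 2.88682 − (0.02269)/(-2.50053) = 2.89590
g(2.89590) = -0.00830
x_4 = 2.89590 − (-0.00830)·(2.89590 − 2.88682) / (-0.00830 − (-0.20053)) = 2.89590 − (-0.00008)/(0.19223) = 2.89629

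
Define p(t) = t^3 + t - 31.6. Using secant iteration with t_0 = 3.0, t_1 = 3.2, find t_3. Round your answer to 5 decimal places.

3.05601

p(3.0) = -1.6000000, p(3.2) = 4.3680000
t_2 = 3.2000000 − 4.3680000·(3.2000000 − 3.0000000) / (4.3680000 − (-1.6000000)) = 3.2000000 − (0.8736000)/(5.9680000) = 3.0536193
p(3.0536193) = -0.0726301
t_3 = 3.0536193 − (-0.0726301)·(3.0536193 − 3.2000000) / (-0.0726301 − 4.3680000) = 3.0536193 − (0.0106316)/(-4.4406301) = 3.0560135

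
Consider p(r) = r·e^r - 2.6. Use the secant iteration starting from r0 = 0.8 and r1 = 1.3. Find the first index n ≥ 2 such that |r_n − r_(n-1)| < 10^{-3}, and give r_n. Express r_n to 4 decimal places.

p(0.8) = -0.819567, p(1.3) = 2.170086
r2 = 1.300000 − 2.170086·(0.500000)/(2.989653) = 0.937067;  |Δ| = 0.362933
p(0.937067) = -0.208150
r3 = 0.937067 − (-0.208150)·(-0.362933)/(-2.378236) = 0.968832;  |Δ| = 0.031765
p(0.968832) = -0.047257
r4 = 0.968832 − (-0.047257)·(0.031765)/(0.160893) = 0.978162;  |Δ| = 0.009330
p(0.978162) = 0.001485
r5 = 0.978162 − 0.001485·(0.009330)/(0.048742) = 0.977878;  |Δ| = 0.000284
|r5 − r4| = 0.000284 < 10^{-3}

n = 5, r_n = 0.9779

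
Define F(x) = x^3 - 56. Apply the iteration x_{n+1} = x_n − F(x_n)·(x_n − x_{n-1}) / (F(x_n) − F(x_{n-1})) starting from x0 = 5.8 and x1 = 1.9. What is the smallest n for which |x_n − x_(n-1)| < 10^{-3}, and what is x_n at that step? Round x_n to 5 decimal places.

n = 8, x_n = 3.82586

F(5.8) = 139.1120000, F(1.9) = -49.1410000
x2 = 1.9000000 − (-49.1410000)·(-3.9000000)/(-188.2530000) = 2.9180443;  |Δ| = 1.0180443
F(2.9180443) = -31.1529029
x3 = 2.9180443 − (-31.1529029)·(1.0180443)/(17.9880971) = 4.6811567;  |Δ| = 1.7631124
F(4.6811567) = 46.5792535
x4 = 4.6811567 − 46.5792535·(1.7631124)/(77.7321564) = 3.6246511;  |Δ| = 1.0565056
F(3.6246511) = -8.3789872
x5 = 3.6246511 − (-8.3789872)·(-1.0565056)/(-54.9582407) = 3.7857270;  |Δ| = 0.1610759
F(3.7857270) = -1.7439878
x6 = 3.7857270 − (-1.7439878)·(0.1610759)/(6.6349994) = 3.8280652;  |Δ| = 0.0423383
F(3.8280652) = 0.0967877
x7 = 3.8280652 − 0.0967877·(0.0423383)/(1.8407755) = 3.8258391;  |Δ| = 0.0022261
F(3.8258391) = -0.0010215
x8 = 3.8258391 − (-0.0010215)·(-0.0022261)/(-0.0978092) = 3.8258624;  |Δ| = 0.0000232
|x8 − x7| = 0.0000232 < 10^{-3}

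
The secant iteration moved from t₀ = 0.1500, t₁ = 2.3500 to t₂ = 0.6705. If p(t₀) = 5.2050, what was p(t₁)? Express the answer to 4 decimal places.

-16.7950

The secant line through (0.1500, 5.2050) and (2.3500, p(t₁)) crosses zero at t₂ = 0.6705.
So (0.1500, 5.2050), (2.3500, p(t₁)), (0.6705, 0) are collinear:
p(t₁) = 5.2050 · (2.3500 − 0.6705) / (0.1500 − 0.6705) = 5.2050 · (1.679500)/(-0.520500) = -16.795000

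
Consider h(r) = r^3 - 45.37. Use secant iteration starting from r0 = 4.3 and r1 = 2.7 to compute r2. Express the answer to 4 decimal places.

h(4.3) = 34.137000, h(2.7) = -25.687000
r2 = 2.700000 − (-25.687000)·(2.700000 − 4.300000) / (-25.687000 − 34.137000) = 2.700000 − (41.099200)/(-59.824000) = 3.387002

3.3870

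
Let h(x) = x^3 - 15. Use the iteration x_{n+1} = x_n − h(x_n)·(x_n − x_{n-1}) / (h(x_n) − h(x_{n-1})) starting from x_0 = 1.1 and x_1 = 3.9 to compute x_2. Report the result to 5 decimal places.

h(1.1) = -13.6690000, h(3.9) = 44.3190000
x_2 = 3.9000000 − 44.3190000·(3.9000000 − 1.1000000) / (44.3190000 − (-13.6690000)) = 3.9000000 − (124.0932000)/(57.9880000) = 1.7600193

1.76002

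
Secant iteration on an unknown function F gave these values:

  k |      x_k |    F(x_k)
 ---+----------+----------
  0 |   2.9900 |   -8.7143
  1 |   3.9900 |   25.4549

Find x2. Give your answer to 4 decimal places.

x2 = 3.9900 − 25.4549·(3.9900 − 2.9900) / (25.4549 − (-8.7143))
   = 3.9900 − (25.454900)/(34.169200) = 3.245034

3.2450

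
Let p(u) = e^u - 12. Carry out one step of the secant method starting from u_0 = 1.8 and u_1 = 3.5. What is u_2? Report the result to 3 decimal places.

2.174

p(1.8) = -5.95035, p(3.5) = 21.11545
u_2 = 3.50000 − 21.11545·(3.50000 − 1.80000) / (21.11545 − (-5.95035)) = 3.50000 − (35.89627)/(27.06580) = 2.17374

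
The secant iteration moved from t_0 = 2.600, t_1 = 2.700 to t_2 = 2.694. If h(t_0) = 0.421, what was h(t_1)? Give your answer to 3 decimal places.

-0.027

The secant line through (2.600, 0.421) and (2.700, h(t_1)) crosses zero at t_2 = 2.694.
So (2.600, 0.421), (2.700, h(t_1)), (2.694, 0) are collinear:
h(t_1) = 0.421 · (2.700 − 2.694) / (2.600 − 2.694) = 0.421 · (0.00600)/(-0.09400) = -0.02687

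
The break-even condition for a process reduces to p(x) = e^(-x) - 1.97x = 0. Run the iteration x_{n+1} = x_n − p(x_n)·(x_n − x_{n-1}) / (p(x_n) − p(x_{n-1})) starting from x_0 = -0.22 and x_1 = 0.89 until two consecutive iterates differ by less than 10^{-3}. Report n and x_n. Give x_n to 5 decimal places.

n = 5, x_n = 0.35568

p(-0.22) = 1.6794767, p(0.89) = -1.3426442
x_2 = 0.8900000 − (-1.3426442)·(1.1100000)/(-3.0221210) = 0.3968579;  |Δ| = 0.4931421
p(0.3968579) = -0.1093805
x_3 = 0.3968579 − (-0.1093805)·(-0.4931421)/(1.2332638) = 0.3531202;  |Δ| = 0.0437377
p(0.3531202) = 0.0068460
x_4 = 0.3531202 − 0.0068460·(-0.0437377)/(0.1162264) = 0.3556964;  |Δ| = 0.0025762
p(0.3556964) = -0.0000367
x_5 = 0.3556964 − (-0.0000367)·(0.0025762)/(-0.0068826) = 0.3556827;  |Δ| = 0.0000137
|x_5 − x_4| = 0.0000137 < 10^{-3}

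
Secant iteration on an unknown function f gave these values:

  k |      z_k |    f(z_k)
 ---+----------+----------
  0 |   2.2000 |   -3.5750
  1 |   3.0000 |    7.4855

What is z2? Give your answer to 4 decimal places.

2.4586

z2 = 3.0000 − 7.4855·(3.0000 − 2.2000) / (7.4855 − (-3.5750))
   = 3.0000 − (5.988400)/(11.060500) = 2.458578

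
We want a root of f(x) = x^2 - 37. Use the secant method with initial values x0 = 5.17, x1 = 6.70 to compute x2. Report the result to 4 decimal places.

f(5.17) = -10.271100, f(6.70) = 7.890000
x2 = 6.700000 − 7.890000·(6.700000 − 5.170000) / (7.890000 − (-10.271100)) = 6.700000 − (12.071700)/(18.161100) = 6.035299

6.0353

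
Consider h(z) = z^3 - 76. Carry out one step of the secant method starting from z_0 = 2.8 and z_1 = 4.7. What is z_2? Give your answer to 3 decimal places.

4.054

h(2.8) = -54.04800, h(4.7) = 27.82300
z_2 = 4.70000 − 27.82300·(4.70000 − 2.80000) / (27.82300 − (-54.04800)) = 4.70000 − (52.86370)/(81.87100) = 4.05430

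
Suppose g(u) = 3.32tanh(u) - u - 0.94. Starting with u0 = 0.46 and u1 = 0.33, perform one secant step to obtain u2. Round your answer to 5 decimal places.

g(0.46) = 0.0278796, g(0.33) = -0.2125110
u2 = 0.3300000 − (-0.2125110)·(0.3300000 − 0.4600000) / (-0.2125110 − 0.0278796) = 0.3300000 − (0.0276264)/(-0.2403906) = 0.4449231

0.44492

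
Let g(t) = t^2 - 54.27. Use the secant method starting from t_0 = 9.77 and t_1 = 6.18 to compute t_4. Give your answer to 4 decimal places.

g(9.77) = 41.182900, g(6.18) = -16.077600
t_2 = 6.180000 − (-16.077600)·(6.180000 − 9.770000) / (-16.077600 − 41.182900) = 6.180000 − (57.718584)/(-57.260500) = 7.188000
g(7.188000) = -2.602656
t_3 = 7.188000 − (-2.602656)·(7.188000 − 6.180000) / (-2.602656 − (-16.077600)) = 7.188000 − (-2.623477)/(13.474944) = 7.382693
g(7.382693) = 0.234156
t_4 = 7.382693 − 0.234156·(7.382693 − 7.188000) / (0.234156 − (-2.602656)) = 7.382693 − (0.045589)/(2.836812) = 7.366623

7.3666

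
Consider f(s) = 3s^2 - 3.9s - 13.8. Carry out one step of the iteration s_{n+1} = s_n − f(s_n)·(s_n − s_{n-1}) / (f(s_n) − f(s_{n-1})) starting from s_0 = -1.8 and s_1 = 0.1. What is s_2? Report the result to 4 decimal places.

-1.4733

f(-1.8) = 2.940000, f(0.1) = -14.160000
s_2 = 0.100000 − (-14.160000)·(0.100000 − (-1.800000)) / (-14.160000 − 2.940000) = 0.100000 − (-26.904000)/(-17.100000) = -1.473333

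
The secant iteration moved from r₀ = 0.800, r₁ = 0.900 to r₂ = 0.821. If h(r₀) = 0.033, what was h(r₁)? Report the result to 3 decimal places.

The secant line through (0.800, 0.033) and (0.900, h(r₁)) crosses zero at r₂ = 0.821.
So (0.800, 0.033), (0.900, h(r₁)), (0.821, 0) are collinear:
h(r₁) = 0.033 · (0.900 − 0.821) / (0.800 − 0.821) = 0.033 · (0.07900)/(-0.02100) = -0.12414

-0.124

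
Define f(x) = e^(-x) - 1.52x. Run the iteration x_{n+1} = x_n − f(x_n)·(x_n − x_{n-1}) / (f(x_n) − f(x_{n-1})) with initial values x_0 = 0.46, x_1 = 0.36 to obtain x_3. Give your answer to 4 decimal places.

f(0.46) = -0.067916, f(0.36) = 0.150476
x_2 = 0.360000 − 0.150476·(0.360000 − 0.460000) / (0.150476 − (-0.067916)) = 0.360000 − (-0.015048)/(0.218393) = 0.428902
f(0.428902) = -0.000707
x_3 = 0.428902 − (-0.000707)·(0.428902 − 0.360000) / (-0.000707 − 0.150476) = 0.428902 − (-0.000049)/(-0.151183) = 0.428580

0.4286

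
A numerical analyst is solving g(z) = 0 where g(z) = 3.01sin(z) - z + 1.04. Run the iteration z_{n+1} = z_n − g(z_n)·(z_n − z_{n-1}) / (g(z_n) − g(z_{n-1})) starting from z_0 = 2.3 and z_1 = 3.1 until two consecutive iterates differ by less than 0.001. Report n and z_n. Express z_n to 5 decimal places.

g(2.3) = 0.9845727, g(3.1) = -1.9348422
z_2 = 3.1000000 − (-1.9348422)·(0.8000000)/(-2.9194149) = 2.5698000;  |Δ| = 0.5302000
g(2.5698000) = 0.0990326
z_3 = 2.5698000 − 0.0990326·(-0.5302000)/(2.0338748) = 2.5956163;  |Δ| = 0.0258163
g(2.5956163) = 0.0073345
z_4 = 2.5956163 − 0.0073345·(0.0258163)/(-0.0916982) = 2.5976812;  |Δ| = 0.0020649
g(2.5976812) = -0.0000456
z_5 = 2.5976812 − (-0.0000456)·(0.0020649)/(-0.0073801) = 2.5976685;  |Δ| = 0.0000128
|z_5 − z_4| = 0.0000128 < 0.001

n = 5, z_n = 2.59767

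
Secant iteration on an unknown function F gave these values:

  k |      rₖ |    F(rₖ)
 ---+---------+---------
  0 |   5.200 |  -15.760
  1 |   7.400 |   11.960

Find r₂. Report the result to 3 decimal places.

r₂ = 7.400 − 11.960·(7.400 − 5.200) / (11.960 − (-15.760))
   = 7.400 − (26.31200)/(27.72000) = 6.45079

6.451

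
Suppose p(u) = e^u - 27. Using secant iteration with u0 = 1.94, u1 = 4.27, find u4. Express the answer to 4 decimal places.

3.3981

p(1.94) = -20.041249, p(4.27) = 44.521636
u2 = 4.270000 − 44.521636·(4.270000 − 1.940000) / (44.521636 − (-20.041249)) = 4.270000 − (103.735411)/(64.562885) = 2.663266
p(2.663266) = -12.656949
u3 = 2.663266 − (-12.656949)·(2.663266 − 4.270000) / (-12.656949 − 44.521636) = 2.663266 − (20.336357)/(-57.178585) = 3.018929
p(3.018929) = -6.530634
u4 = 3.018929 − (-6.530634)·(3.018929 − 2.663266) / (-6.530634 − (-12.656949)) = 3.018929 − (-2.322711)/(6.126315) = 3.398066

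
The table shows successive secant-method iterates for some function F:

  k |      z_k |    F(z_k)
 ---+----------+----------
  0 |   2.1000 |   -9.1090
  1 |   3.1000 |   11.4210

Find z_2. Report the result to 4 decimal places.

2.5437

z_2 = 3.1000 − 11.4210·(3.1000 − 2.1000) / (11.4210 − (-9.1090))
   = 3.1000 − (11.421000)/(20.530000) = 2.543692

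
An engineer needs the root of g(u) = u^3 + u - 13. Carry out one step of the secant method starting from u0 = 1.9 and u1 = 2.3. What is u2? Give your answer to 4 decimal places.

2.1972

g(1.9) = -4.241000, g(2.3) = 1.467000
u2 = 2.300000 − 1.467000·(2.300000 − 1.900000) / (1.467000 − (-4.241000)) = 2.300000 − (0.586800)/(5.708000) = 2.197197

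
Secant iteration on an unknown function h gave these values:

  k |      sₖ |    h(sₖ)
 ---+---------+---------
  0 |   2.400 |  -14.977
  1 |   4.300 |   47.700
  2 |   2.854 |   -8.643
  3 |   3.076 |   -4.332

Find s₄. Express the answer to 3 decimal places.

s₄ = 3.076 − (-4.332)·(3.076 − 2.854) / (-4.332 − (-8.643))
   = 3.076 − (-0.96170)/(4.31100) = 3.29908

3.299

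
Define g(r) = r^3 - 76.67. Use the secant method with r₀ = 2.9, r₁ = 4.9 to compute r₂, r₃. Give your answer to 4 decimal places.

4.0212, 4.2157

g(2.9) = -52.281000, g(4.9) = 40.979000
r₂ = 4.900000 − 40.979000·(4.900000 − 2.900000) / (40.979000 − (-52.281000)) = 4.900000 − (81.958000)/(93.260000) = 4.021188
g(4.021188) = -11.647576
r₃ = 4.021188 − (-11.647576)·(4.021188 − 4.900000) / (-11.647576 − 40.979000) = 4.021188 − (10.236028)/(-52.626576) = 4.215691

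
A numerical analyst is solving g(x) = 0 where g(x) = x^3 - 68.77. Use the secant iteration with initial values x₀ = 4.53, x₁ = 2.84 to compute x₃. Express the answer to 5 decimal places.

g(4.53) = 24.1896770, g(2.84) = -45.8636960
x₂ = 2.8400000 − (-45.8636960)·(2.8400000 − 4.5300000) / (-45.8636960 − 24.1896770) = 2.8400000 − (77.5096462)/(-70.0533730) = 3.9464370
g(3.9464370) = -7.3067481
x₃ = 3.9464370 − (-7.3067481)·(3.9464370 − 2.8400000) / (-7.3067481 − (-45.8636960)) = 3.9464370 − (-8.0844567)/(38.5569479) = 4.1561128

4.15611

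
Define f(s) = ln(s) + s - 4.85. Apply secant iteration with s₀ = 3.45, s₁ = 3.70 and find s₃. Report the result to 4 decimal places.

3.5758

f(3.45) = -0.161626, f(3.70) = 0.158333
s₂ = 3.700000 − 0.158333·(3.700000 − 3.450000) / (0.158333 − (-0.161626)) = 3.700000 − (0.039583)/(0.319959) = 3.576286
f(3.576286) = 0.000611
s₃ = 3.576286 − 0.000611·(3.576286 − 3.700000) / (0.000611 − 0.158333) = 3.576286 − (-0.000076)/(-0.157721) = 3.575807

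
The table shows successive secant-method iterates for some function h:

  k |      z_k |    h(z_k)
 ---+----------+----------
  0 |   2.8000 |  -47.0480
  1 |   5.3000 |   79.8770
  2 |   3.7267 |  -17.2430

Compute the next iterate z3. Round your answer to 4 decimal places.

z3 = 3.7267 − (-17.2430)·(3.7267 − 5.3000) / (-17.2430 − 79.8770)
   = 3.7267 − (27.128412)/(-97.120000) = 4.006029

4.0060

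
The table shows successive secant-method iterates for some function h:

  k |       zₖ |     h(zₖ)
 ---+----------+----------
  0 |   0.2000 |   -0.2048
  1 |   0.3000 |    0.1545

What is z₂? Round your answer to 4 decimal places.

z₂ = 0.3000 − 0.1545·(0.3000 − 0.2000) / (0.1545 − (-0.2048))
   = 0.3000 − (0.015450)/(0.359300) = 0.257000

0.2570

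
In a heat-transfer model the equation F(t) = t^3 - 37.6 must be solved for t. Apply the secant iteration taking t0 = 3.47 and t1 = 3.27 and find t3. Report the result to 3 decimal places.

F(3.47) = 4.18192, F(3.27) = -2.63422
t2 = 3.27000 − (-2.63422)·(3.27000 − 3.47000) / (-2.63422 − 4.18192) = 3.27000 − (0.52684)/(-6.81614) = 3.34729
F(3.34729) = -0.09567
t3 = 3.34729 − (-0.09567)·(3.34729 − 3.27000) / (-0.09567 − (-2.63422)) = 3.34729 − (-0.00739)/(2.53854) = 3.35021

3.350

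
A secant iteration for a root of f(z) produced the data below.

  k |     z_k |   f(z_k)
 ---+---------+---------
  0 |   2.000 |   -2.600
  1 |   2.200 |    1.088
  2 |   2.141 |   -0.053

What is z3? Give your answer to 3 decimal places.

z3 = 2.141 − (-0.053)·(2.141 − 2.200) / (-0.053 − 1.088)
   = 2.141 − (0.00313)/(-1.14100) = 2.14374

2.144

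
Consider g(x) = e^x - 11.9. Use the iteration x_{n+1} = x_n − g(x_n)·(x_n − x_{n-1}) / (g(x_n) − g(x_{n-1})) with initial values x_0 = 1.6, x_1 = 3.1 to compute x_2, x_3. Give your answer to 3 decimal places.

2.204, 2.398

g(1.6) = -6.94697, g(3.1) = 10.29795
x_2 = 3.10000 − 10.29795·(3.10000 − 1.60000) / (10.29795 − (-6.94697)) = 3.10000 − (15.44693)/(17.24492) = 2.20426
g(2.20426) = -2.83644
x_3 = 2.20426 − (-2.83644)·(2.20426 − 3.10000) / (-2.83644 − 10.29795) = 2.20426 − (2.54071)/(-13.13439) = 2.39770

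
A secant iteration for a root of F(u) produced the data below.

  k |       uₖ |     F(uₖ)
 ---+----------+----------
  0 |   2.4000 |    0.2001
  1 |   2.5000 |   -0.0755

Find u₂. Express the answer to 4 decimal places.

2.4726

u₂ = 2.5000 − (-0.0755)·(2.5000 − 2.4000) / (-0.0755 − 0.2001)
   = 2.5000 − (-0.007550)/(-0.275600) = 2.472605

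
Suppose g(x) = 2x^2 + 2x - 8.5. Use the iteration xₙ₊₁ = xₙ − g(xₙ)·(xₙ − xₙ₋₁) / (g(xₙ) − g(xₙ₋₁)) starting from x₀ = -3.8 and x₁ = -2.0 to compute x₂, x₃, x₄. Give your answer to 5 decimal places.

g(-3.8) = 12.7800000, g(-2.0) = -4.5000000
x₂ = -2.0000000 − (-4.5000000)·(-2.0000000 − (-3.8000000)) / (-4.5000000 − 12.7800000) = -2.0000000 − (-8.1000000)/(-17.2800000) = -2.4687500
g(-2.4687500) = -1.2480469
x₃ = -2.4687500 − (-1.2480469)·(-2.4687500 − (-2.0000000)) / (-1.2480469 − (-4.5000000)) = -2.4687500 − (0.5850220)/(3.2519531) = -2.6486486
g(-2.6486486) = 0.2333820
x₄ = -2.6486486 − 0.2333820·(-2.6486486 − (-2.4687500)) / (0.2333820 − (-1.2480469)) = -2.6486486 − (-0.0419851)/(1.4814289) = -2.6203077

-2.46875, -2.64865, -2.62031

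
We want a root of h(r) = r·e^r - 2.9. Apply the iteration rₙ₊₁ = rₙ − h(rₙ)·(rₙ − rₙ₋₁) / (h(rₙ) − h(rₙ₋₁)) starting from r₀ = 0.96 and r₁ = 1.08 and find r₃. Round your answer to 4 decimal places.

1.0325

h(0.96) = -0.392771, h(1.08) = 0.280254
r₂ = 1.080000 − 0.280254·(1.080000 − 0.960000) / (0.280254 − (-0.392771)) = 1.080000 − (0.033630)/(0.673025) = 1.030031
h(1.030031) = -0.014726
r₃ = 1.030031 − (-0.014726)·(1.030031 − 1.080000) / (-0.014726 − 0.280254) = 1.030031 − (0.000736)/(-0.294980) = 1.032526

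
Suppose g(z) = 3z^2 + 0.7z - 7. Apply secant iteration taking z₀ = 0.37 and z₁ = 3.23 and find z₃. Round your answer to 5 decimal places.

g(0.37) = -6.3303000, g(3.23) = 26.5597000
z₂ = 3.2300000 − 26.5597000·(3.2300000 − 0.3700000) / (26.5597000 − (-6.3303000)) = 3.2300000 − (75.9607420)/(32.8900000) = 0.9204609
g(0.9204609) = -3.8139328
z₃ = 0.9204609 − (-3.8139328)·(0.9204609 − 3.2300000) / (-3.8139328 − 26.5597000) = 0.9204609 − (8.8084269)/(-30.3736328) = 1.2104633

1.21046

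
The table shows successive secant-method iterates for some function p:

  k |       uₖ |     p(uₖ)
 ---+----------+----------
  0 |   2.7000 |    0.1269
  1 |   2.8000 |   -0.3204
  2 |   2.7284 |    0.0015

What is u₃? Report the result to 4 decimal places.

u₃ = 2.7284 − 0.0015·(2.7284 − 2.8000) / (0.0015 − (-0.3204))
   = 2.7284 − (-0.000107)/(0.321900) = 2.728734

2.7287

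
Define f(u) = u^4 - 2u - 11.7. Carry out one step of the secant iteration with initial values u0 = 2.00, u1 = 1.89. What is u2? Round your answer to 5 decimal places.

1.98907

f(2.00) = 0.3000000, f(1.89) = -2.7201016
u2 = 1.8900000 − (-2.7201016)·(1.8900000 − 2.0000000) / (-2.7201016 − 0.3000000) = 1.8900000 − (0.2992112)/(-3.0201016) = 1.9890732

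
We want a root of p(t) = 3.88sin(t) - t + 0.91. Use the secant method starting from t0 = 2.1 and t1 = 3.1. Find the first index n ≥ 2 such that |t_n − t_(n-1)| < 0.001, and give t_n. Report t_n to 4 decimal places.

n = 5, t_n = 2.6706

p(2.1) = 2.159252, p(3.1) = -2.028667
t2 = 3.100000 − (-2.028667)·(1.000000)/(-4.187919) = 2.615591;  |Δ| = 0.484409
p(2.615591) = 0.242479
t3 = 2.615591 − 0.242479·(-0.484409)/(2.271146) = 2.667309;  |Δ| = 0.051718
p(2.667309) = 0.014694
t4 = 2.667309 − 0.014694·(0.051718)/(-0.227785) = 2.670645;  |Δ| = 0.003336
p(2.670645) = -0.000168
t5 = 2.670645 − (-0.000168)·(0.003336)/(-0.014861) = 2.670607;  |Δ| = 0.000038
|t5 − t4| = 0.000038 < 0.001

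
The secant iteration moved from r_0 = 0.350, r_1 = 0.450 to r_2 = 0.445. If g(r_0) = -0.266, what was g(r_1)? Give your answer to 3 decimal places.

The secant line through (0.350, -0.266) and (0.450, g(r_1)) crosses zero at r_2 = 0.445.
So (0.350, -0.266), (0.450, g(r_1)), (0.445, 0) are collinear:
g(r_1) = -0.266 · (0.450 − 0.445) / (0.350 − 0.445) = -0.266 · (0.00500)/(-0.09500) = 0.01400

0.014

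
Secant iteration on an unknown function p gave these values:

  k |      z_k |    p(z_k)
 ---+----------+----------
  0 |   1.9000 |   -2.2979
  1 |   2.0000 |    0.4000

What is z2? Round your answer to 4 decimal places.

1.9852

z2 = 2.0000 − 0.4000·(2.0000 − 1.9000) / (0.4000 − (-2.2979))
   = 2.0000 − (0.040000)/(2.697900) = 1.985174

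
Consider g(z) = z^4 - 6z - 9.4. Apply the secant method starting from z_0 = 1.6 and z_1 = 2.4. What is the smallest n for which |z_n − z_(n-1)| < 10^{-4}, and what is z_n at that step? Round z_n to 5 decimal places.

g(1.6) = -12.4464000, g(2.4) = 9.3776000
z_2 = 2.4000000 − 9.3776000·(0.8000000)/(21.8240000) = 2.0562463;  |Δ| = 0.3437537
g(2.0562463) = -3.8602341
z_3 = 2.0562463 − (-3.8602341)·(-0.3437537)/(-13.2378341) = 2.1564870;  |Δ| = 0.1002407
g(2.1564870) = -0.7123645
z_4 = 2.1564870 − (-0.7123645)·(0.1002407)/(3.1478697) = 2.1791715;  |Δ| = 0.0226845
g(2.1791715) = 0.0759640
z_5 = 2.1791715 − 0.0759640·(0.0226845)/(0.7883285) = 2.1769856;  |Δ| = 0.0021859
g(2.1769856) = -0.0012670
z_6 = 2.1769856 − (-0.0012670)·(-0.0021859)/(-0.0772311) = 2.1770215;  |Δ| = 0.0000359
|z_6 − z_5| = 0.0000359 < 10^{-4}

n = 6, z_n = 2.17702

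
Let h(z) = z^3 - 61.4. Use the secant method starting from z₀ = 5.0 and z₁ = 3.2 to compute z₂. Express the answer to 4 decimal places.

h(5.0) = 63.600000, h(3.2) = -28.632000
z₂ = 3.200000 − (-28.632000)·(3.200000 − 5.000000) / (-28.632000 − 63.600000) = 3.200000 − (51.537600)/(-92.232000) = 3.758782

3.7588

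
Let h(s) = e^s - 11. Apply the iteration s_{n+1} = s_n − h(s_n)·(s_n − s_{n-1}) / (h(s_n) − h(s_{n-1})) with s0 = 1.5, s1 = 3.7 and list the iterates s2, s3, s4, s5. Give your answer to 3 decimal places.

1.899, 2.129, 2.474, 2.387

h(1.5) = -6.51831, h(3.7) = 29.44730
s2 = 3.70000 − 29.44730·(3.70000 − 1.50000) / (29.44730 − (-6.51831)) = 3.70000 − (64.78407)/(35.96562) = 1.89872
h(1.89872) = -4.32264
s3 = 1.89872 − (-4.32264)·(1.89872 − 3.70000) / (-4.32264 − 29.44730) = 1.89872 − (7.78628)/(-33.76995) = 2.12929
h(2.12929) = -2.59110
s4 = 2.12929 − (-2.59110)·(2.12929 − 1.89872) / (-2.59110 − (-4.32264)) = 2.12929 − (-0.59743)/(1.73154) = 2.47432
h(2.47432) = 0.87358
s5 = 2.47432 − 0.87358·(2.47432 − 2.12929) / (0.87358 − (-2.59110)) = 2.47432 − (0.30141)/(3.46468) = 2.38732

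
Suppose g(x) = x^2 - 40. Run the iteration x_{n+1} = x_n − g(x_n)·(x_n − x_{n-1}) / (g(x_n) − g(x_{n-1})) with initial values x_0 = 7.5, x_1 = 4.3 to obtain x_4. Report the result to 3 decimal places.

g(7.5) = 16.25000, g(4.3) = -21.51000
x_2 = 4.30000 − (-21.51000)·(4.30000 − 7.50000) / (-21.51000 − 16.25000) = 4.30000 − (68.83200)/(-37.76000) = 6.12288
g(6.12288) = -2.51032
x_3 = 6.12288 − (-2.51032)·(6.12288 − 4.30000) / (-2.51032 − (-21.51000)) = 6.12288 − (-4.57602)/(18.99968) = 6.36373
g(6.36373) = 0.49704
x_4 = 6.36373 − 0.49704·(6.36373 − 6.12288) / (0.49704 − (-2.51032)) = 6.36373 − (0.11971)/(3.00737) = 6.32392

6.324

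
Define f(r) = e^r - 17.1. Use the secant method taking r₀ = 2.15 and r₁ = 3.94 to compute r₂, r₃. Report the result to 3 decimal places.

2.506, 2.683

f(2.15) = -8.51514, f(3.94) = 34.31860
r₂ = 3.94000 − 34.31860·(3.94000 − 2.15000) / (34.31860 − (-8.51514)) = 3.94000 − (61.43030)/(42.83374) = 2.50584
f(2.50584) = -4.84611
r₃ = 2.50584 − (-4.84611)·(2.50584 − 3.94000) / (-4.84611 − 34.31860) = 2.50584 − (6.95008)/(-39.16471) = 2.68330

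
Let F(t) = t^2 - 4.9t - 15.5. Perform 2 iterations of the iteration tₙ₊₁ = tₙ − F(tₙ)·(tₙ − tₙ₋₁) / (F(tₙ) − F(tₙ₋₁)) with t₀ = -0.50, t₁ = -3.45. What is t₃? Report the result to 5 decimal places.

-2.15755

F(-0.50) = -12.8000000, F(-3.45) = 13.3075000
t₂ = -3.4500000 − 13.3075000·(-3.4500000 − (-0.5000000)) / (13.3075000 − (-12.8000000)) = -3.4500000 − (-39.2571250)/(26.1075000) = -1.9463277
F(-1.9463277) = -2.1748029
t₃ = -1.9463277 − (-2.1748029)·(-1.9463277 − (-3.4500000)) / (-2.1748029 − 13.3075000) = -1.9463277 − (-3.2701909)/(-15.4823029) = -2.1575489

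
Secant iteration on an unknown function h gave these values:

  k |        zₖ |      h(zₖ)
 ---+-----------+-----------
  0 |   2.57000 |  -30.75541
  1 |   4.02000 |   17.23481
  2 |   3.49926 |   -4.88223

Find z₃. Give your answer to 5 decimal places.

z₃ = 3.49926 − (-4.88223)·(3.49926 − 4.02000) / (-4.88223 − 17.23481)
   = 3.49926 − (2.5423725)/(-22.1170400) = 3.6142108

3.61421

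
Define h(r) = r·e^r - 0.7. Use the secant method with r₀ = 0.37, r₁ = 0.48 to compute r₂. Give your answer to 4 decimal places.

h(0.37) = -0.164338, h(0.48) = 0.075716
r₂ = 0.480000 − 0.075716·(0.480000 − 0.370000) / (0.075716 − (-0.164338)) = 0.480000 − (0.008329)/(0.240054) = 0.445305

0.4453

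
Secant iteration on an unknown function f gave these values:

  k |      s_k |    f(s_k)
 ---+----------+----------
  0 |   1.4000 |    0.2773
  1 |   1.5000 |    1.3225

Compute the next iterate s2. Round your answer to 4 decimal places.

1.3735

s2 = 1.5000 − 1.3225·(1.5000 − 1.4000) / (1.3225 − 0.2773)
   = 1.5000 − (0.132250)/(1.045200) = 1.373469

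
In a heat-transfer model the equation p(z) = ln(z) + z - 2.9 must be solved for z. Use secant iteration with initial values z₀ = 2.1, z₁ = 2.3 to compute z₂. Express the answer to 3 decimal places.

p(2.1) = -0.05806, p(2.3) = 0.23291
z₂ = 2.30000 − 0.23291·(2.30000 − 2.10000) / (0.23291 − (-0.05806)) = 2.30000 − (0.04658)/(0.29097) = 2.13991

2.140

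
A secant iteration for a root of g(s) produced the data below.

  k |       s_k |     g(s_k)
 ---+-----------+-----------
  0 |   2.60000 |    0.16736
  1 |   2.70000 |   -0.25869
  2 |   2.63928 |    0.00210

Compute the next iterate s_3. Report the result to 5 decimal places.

2.63977

s_3 = 2.63928 − 0.00210·(2.63928 − 2.70000) / (0.00210 − (-0.25869))
   = 2.63928 − (-0.0001275)/(0.2607900) = 2.6397689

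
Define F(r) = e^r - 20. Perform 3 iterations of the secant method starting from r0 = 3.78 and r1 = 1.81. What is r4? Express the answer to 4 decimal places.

F(3.78) = 23.816042, F(1.81) = -13.889553
r2 = 1.810000 − (-13.889553)·(1.810000 − 3.780000) / (-13.889553 − 23.816042) = 1.810000 − (27.362419)/(-37.705594) = 2.535686
F(2.535686) = -7.374912
r3 = 2.535686 − (-7.374912)·(2.535686 − 1.810000) / (-7.374912 − (-13.889553)) = 2.535686 − (-5.351870)/(6.514640) = 3.357200
F(3.357200) = 8.708700
r4 = 3.357200 − 8.708700·(3.357200 − 2.535686) / (8.708700 − (-7.374912)) = 3.357200 − (7.154322)/(16.083612) = 2.912380

2.9124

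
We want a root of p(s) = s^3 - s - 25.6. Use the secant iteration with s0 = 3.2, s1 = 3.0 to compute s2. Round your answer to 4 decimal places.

3.0575

p(3.2) = 3.968000, p(3.0) = -1.600000
s2 = 3.000000 − (-1.600000)·(3.000000 − 3.200000) / (-1.600000 − 3.968000) = 3.000000 − (0.320000)/(-5.568000) = 3.057471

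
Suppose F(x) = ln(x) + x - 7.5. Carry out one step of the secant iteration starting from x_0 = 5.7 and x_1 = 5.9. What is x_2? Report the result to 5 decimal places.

5.75078

F(5.7) = -0.0595338, F(5.9) = 0.1749524
x_2 = 5.9000000 − 0.1749524·(5.9000000 − 5.7000000) / (0.1749524 − (-0.0595338)) = 5.9000000 − (0.0349905)/(0.2344862) = 5.7507781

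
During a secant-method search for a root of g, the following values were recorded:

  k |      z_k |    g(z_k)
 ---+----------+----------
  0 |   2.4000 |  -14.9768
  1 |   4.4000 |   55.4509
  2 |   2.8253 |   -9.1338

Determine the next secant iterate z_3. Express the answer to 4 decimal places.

z_3 = 2.8253 − (-9.1338)·(2.8253 − 4.4000) / (-9.1338 − 55.4509)
   = 2.8253 − (14.382995)/(-64.584700) = 3.048000

3.0480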